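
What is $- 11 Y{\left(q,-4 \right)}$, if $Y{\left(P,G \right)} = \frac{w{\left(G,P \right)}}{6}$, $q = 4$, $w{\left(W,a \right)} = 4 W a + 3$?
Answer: $\frac{671}{6} \approx 111.83$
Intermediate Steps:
$w{\left(W,a \right)} = 3 + 4 W a$ ($w{\left(W,a \right)} = 4 W a + 3 = 3 + 4 W a$)
$Y{\left(P,G \right)} = \frac{1}{2} + \frac{2 G P}{3}$ ($Y{\left(P,G \right)} = \frac{3 + 4 G P}{6} = \left(3 + 4 G P\right) \frac{1}{6} = \frac{1}{2} + \frac{2 G P}{3}$)
$- 11 Y{\left(q,-4 \right)} = - 11 \left(\frac{1}{2} + \frac{2}{3} \left(-4\right) 4\right) = - 11 \left(\frac{1}{2} - \frac{32}{3}\right) = \left(-11\right) \left(- \frac{61}{6}\right) = \frac{671}{6}$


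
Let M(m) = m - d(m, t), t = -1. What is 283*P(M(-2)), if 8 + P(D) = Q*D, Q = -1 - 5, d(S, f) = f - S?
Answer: 2830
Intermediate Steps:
Q = -6
M(m) = 1 + 2*m (M(m) = m - (-1 - m) = m + (1 + m) = 1 + 2*m)
P(D) = -8 - 6*D
283*P(M(-2)) = 283*(-8 - 6*(1 + 2*(-2))) = 283*(-8 - 6*(1 - 4)) = 283*(-8 - 6*(-3)) = 283*(-8 + 18) = 283*10 = 2830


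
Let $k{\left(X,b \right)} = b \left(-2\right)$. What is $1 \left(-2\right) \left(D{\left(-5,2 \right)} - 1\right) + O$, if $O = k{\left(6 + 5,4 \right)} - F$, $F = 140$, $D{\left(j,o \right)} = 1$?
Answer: $-148$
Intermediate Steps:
$k{\left(X,b \right)} = - 2 b$
$O = -148$ ($O = \left(-2\right) 4 - 140 = -8 - 140 = -148$)
$1 \left(-2\right) \left(D{\left(-5,2 \right)} - 1\right) + O = 1 \left(-2\right) \left(1 - 1\right) - 148 = - 2 \left(1 - 1\right) - 148 = \left(-2\right) 0 - 148 = 0 - 148 = -148$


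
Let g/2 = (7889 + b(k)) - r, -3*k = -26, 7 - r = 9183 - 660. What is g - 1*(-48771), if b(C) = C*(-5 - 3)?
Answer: 244327/3 ≈ 81442.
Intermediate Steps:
r = -8516 (r = 7 - (9183 - 660) = 7 - 1*8523 = 7 - 8523 = -8516)
k = 26/3 (k = -1/3*(-26) = 26/3 ≈ 8.6667)
b(C) = -8*C (b(C) = C*(-8) = -8*C)
g = 98014/3 (g = 2*((7889 - 8*26/3) - 1*(-8516)) = 2*((7889 - 208/3) + 8516) = 2*(23459/3 + 8516) = 2*(49007/3) = 98014/3 ≈ 32671.)
g - 1*(-48771) = 98014/3 - 1*(-48771) = 98014/3 + 48771 = 244327/3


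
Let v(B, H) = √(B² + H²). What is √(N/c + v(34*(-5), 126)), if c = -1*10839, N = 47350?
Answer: √(-513226650 + 234967842*√11194)/10839 ≈ 14.396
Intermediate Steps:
c = -10839
√(N/c + v(34*(-5), 126)) = √(47350/(-10839) + √((34*(-5))² + 126²)) = √(47350*(-1/10839) + √((-170)² + 15876)) = √(-47350/10839 + √(28900 + 15876)) = √(-47350/10839 + √44776) = √(-47350/10839 + 2*√11194)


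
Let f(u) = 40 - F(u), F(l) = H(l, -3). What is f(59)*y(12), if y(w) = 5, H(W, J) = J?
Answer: 215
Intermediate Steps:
F(l) = -3
f(u) = 43 (f(u) = 40 - 1*(-3) = 40 + 3 = 43)
f(59)*y(12) = 43*5 = 215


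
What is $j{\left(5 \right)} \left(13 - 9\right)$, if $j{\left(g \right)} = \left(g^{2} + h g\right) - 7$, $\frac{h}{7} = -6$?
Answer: $-768$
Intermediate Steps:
$h = -42$ ($h = 7 \left(-6\right) = -42$)
$j{\left(g \right)} = -7 + g^{2} - 42 g$ ($j{\left(g \right)} = \left(g^{2} - 42 g\right) - 7 = -7 + g^{2} - 42 g$)
$j{\left(5 \right)} \left(13 - 9\right) = \left(-7 + 5^{2} - 210\right) \left(13 - 9\right) = \left(-7 + 25 - 210\right) 4 = \left(-192\right) 4 = -768$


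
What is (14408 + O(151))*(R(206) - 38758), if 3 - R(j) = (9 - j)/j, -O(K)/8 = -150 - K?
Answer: -67123863864/103 ≈ -6.5169e+8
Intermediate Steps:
O(K) = 1200 + 8*K (O(K) = -8*(-150 - K) = 1200 + 8*K)
R(j) = 3 - (9 - j)/j
(14408 + O(151))*(R(206) - 38758) = (14408 + (1200 + 8*151))*((4 - 9/206) - 38758) = (14408 + (1200 + 1208))*((4 - 9*1/206) - 38758) = (14408 + 2408)*((4 - 9/206) - 38758) = 16816*(815/206 - 38758) = 16816*(-7983333/206) = -67123863864/103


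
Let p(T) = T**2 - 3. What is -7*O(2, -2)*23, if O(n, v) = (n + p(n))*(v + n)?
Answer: 0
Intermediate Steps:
p(T) = -3 + T**2
O(n, v) = (n + v)*(-3 + n + n**2) (O(n, v) = (n + (-3 + n**2))*(v + n) = (-3 + n + n**2)*(n + v) = (n + v)*(-3 + n + n**2))
-7*O(2, -2)*23 = -7*(2**2 + 2*(-2) + 2*(-3 + 2**2) - 2*(-3 + 2**2))*23 = -7*(4 - 4 + 2*(-3 + 4) - 2*(-3 + 4))*23 = -7*(4 - 4 + 2*1 - 2*1)*23 = -7*(4 - 4 + 2 - 2)*23 = -7*0*23 = 0*23 = 0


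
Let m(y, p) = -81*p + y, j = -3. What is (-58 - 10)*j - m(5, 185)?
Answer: 15184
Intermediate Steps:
m(y, p) = y - 81*p
(-58 - 10)*j - m(5, 185) = (-58 - 10)*(-3) - (5 - 81*185) = -68*(-3) - (5 - 14985) = 204 - 1*(-14980) = 204 + 14980 = 15184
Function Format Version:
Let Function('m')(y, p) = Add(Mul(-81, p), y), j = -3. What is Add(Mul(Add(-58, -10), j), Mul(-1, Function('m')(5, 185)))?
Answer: 15184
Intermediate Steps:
Function('m')(y, p) = Add(y, Mul(-81, p))
Add(Mul(Add(-58, -10), j), Mul(-1, Function('m')(5, 185))) = Add(Mul(Add(-58, -10), -3), Mul(-1, Add(5, Mul(-81, 185)))) = Add(Mul(-68, -3), Mul(-1, Add(5, -14985))) = Add(204, Mul(-1, -14980)) = Add(204, 14980) = 15184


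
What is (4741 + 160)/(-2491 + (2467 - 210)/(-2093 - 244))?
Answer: -11453637/5823724 ≈ -1.9667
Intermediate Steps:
(4741 + 160)/(-2491 + (2467 - 210)/(-2093 - 244)) = 4901/(-2491 + 2257/(-2337)) = 4901/(-2491 + 2257*(-1/2337)) = 4901/(-2491 - 2257/2337) = 4901/(-5823724/2337) = 4901*(-2337/5823724) = -11453637/5823724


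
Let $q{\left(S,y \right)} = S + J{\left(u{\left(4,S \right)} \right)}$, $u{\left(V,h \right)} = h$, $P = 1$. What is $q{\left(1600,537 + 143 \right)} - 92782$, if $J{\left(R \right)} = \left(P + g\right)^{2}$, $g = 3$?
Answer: $-91166$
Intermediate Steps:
$J{\left(R \right)} = 16$ ($J{\left(R \right)} = \left(1 + 3\right)^{2} = 4^{2} = 16$)
$q{\left(S,y \right)} = 16 + S$ ($q{\left(S,y \right)} = S + 16 = 16 + S$)
$q{\left(1600,537 + 143 \right)} - 92782 = \left(16 + 1600\right) - 92782 = 1616 - 92782 = -91166$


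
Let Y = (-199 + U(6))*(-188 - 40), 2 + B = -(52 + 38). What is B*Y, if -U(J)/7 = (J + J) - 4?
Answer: -5348880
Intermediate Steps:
B = -92 (B = -2 - (52 + 38) = -2 - 1*90 = -2 - 90 = -92)
U(J) = 28 - 14*J (U(J) = -7*((J + J) - 4) = -7*(2*J - 4) = -7*(-4 + 2*J) = 28 - 14*J)
Y = 58140 (Y = (-199 + (28 - 14*6))*(-188 - 40) = (-199 + (28 - 84))*(-228) = (-199 - 56)*(-228) = -255*(-228) = 58140)
B*Y = -92*58140 = -5348880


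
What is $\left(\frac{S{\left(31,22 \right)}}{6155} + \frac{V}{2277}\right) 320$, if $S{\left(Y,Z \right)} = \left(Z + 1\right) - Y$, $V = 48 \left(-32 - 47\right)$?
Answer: $- \frac{498303488}{934329} \approx -533.33$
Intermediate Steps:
$V = -3792$ ($V = 48 \left(-79\right) = -3792$)
$S{\left(Y,Z \right)} = 1 + Z - Y$ ($S{\left(Y,Z \right)} = \left(1 + Z\right) - Y = 1 + Z - Y$)
$\left(\frac{S{\left(31,22 \right)}}{6155} + \frac{V}{2277}\right) 320 = \left(\frac{1 + 22 - 31}{6155} - \frac{3792}{2277}\right) 320 = \left(\left(1 + 22 - 31\right) \frac{1}{6155} - \frac{1264}{759}\right) 320 = \left(\left(-8\right) \frac{1}{6155} - \frac{1264}{759}\right) 320 = \left(- \frac{8}{6155} - \frac{1264}{759}\right) 320 = \left(- \frac{7785992}{4671645}\right) 320 = - \frac{498303488}{934329}$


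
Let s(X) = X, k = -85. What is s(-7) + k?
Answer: -92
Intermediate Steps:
s(-7) + k = -7 - 85 = -92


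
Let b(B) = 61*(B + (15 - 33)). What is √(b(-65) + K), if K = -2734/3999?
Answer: I*√80978434329/3999 ≈ 71.16*I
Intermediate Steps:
K = -2734/3999 (K = -2734*1/3999 = -2734/3999 ≈ -0.68367)
b(B) = -1098 + 61*B (b(B) = 61*(B - 18) = 61*(-18 + B) = -1098 + 61*B)
√(b(-65) + K) = √((-1098 + 61*(-65)) - 2734/3999) = √((-1098 - 3965) - 2734/3999) = √(-5063 - 2734/3999) = √(-20249671/3999) = I*√80978434329/3999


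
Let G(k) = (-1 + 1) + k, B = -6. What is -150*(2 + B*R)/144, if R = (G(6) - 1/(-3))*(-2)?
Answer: -325/4 ≈ -81.250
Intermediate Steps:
G(k) = k (G(k) = 0 + k = k)
R = -38/3 (R = (6 - 1/(-3))*(-2) = (6 - 1*(-1/3))*(-2) = (6 + 1/3)*(-2) = (19/3)*(-2) = -38/3 ≈ -12.667)
-150*(2 + B*R)/144 = -150*(2 - 6*(-38/3))/144 = -150*(2 + 76)/144 = -11700/144 = -150*13/24 = -325/4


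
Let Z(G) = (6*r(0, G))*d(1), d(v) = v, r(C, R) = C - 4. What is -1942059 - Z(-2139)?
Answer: -1942035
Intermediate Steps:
r(C, R) = -4 + C
Z(G) = -24 (Z(G) = (6*(-4 + 0))*1 = (6*(-4))*1 = -24*1 = -24)
-1942059 - Z(-2139) = -1942059 - 1*(-24) = -1942059 + 24 = -1942035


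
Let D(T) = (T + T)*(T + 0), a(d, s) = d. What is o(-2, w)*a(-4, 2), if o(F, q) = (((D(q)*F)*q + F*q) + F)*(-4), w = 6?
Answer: -14048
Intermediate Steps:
D(T) = 2*T² (D(T) = (2*T)*T = 2*T²)
o(F, q) = -4*F - 8*F*q³ - 4*F*q (o(F, q) = ((((2*q²)*F)*q + F*q) + F)*(-4) = (((2*F*q²)*q + F*q) + F)*(-4) = ((2*F*q³ + F*q) + F)*(-4) = ((F*q + 2*F*q³) + F)*(-4) = (F + F*q + 2*F*q³)*(-4) = -4*F - 8*F*q³ - 4*F*q)
o(-2, w)*a(-4, 2) = -4*(-2)*(1 + 6 + 2*6³)*(-4) = -4*(-2)*(1 + 6 + 2*216)*(-4) = -4*(-2)*(1 + 6 + 432)*(-4) = -4*(-2)*439*(-4) = 3512*(-4) = -14048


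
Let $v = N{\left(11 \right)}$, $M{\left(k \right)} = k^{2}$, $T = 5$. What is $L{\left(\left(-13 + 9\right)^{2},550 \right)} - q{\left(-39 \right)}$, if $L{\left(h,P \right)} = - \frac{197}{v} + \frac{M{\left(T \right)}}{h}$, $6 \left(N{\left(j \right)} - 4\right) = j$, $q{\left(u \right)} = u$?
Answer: $\frac{3803}{560} \approx 6.7911$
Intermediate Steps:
$N{\left(j \right)} = 4 + \frac{j}{6}$
$v = \frac{35}{6}$ ($v = 4 + \frac{1}{6} \cdot 11 = 4 + \frac{11}{6} = \frac{35}{6} \approx 5.8333$)
$L{\left(h,P \right)} = - \frac{1182}{35} + \frac{25}{h}$ ($L{\left(h,P \right)} = - \frac{197}{\frac{35}{6}} + \frac{5^{2}}{h} = \left(-197\right) \frac{6}{35} + \frac{25}{h} = - \frac{1182}{35} + \frac{25}{h}$)
$L{\left(\left(-13 + 9\right)^{2},550 \right)} - q{\left(-39 \right)} = \left(- \frac{1182}{35} + \frac{25}{\left(-13 + 9\right)^{2}}\right) - -39 = \left(- \frac{1182}{35} + \frac{25}{\left(-4\right)^{2}}\right) + 39 = \left(- \frac{1182}{35} + \frac{25}{16}\right) + 39 = - \frac{18037}{560} + 39 = \frac{3803}{560}$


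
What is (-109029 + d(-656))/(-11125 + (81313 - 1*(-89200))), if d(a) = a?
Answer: -109685/159388 ≈ -0.68816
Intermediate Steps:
(-109029 + d(-656))/(-11125 + (81313 - 1*(-89200))) = (-109029 - 656)/(-11125 + (81313 - 1*(-89200))) = -109685/(-11125 + (81313 + 89200)) = -109685/(-11125 + 170513) = -109685/159388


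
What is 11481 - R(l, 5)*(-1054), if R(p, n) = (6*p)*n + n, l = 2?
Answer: 79991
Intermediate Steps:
R(p, n) = n + 6*n*p (R(p, n) = 6*n*p + n = n + 6*n*p)
11481 - R(l, 5)*(-1054) = 11481 - 5*(1 + 6*2)*(-1054) = 11481 - 5*(1 + 12)*(-1054) = 11481 - 5*13*(-1054) = 11481 - 65*(-1054) = 11481 - 1*(-68510) = 11481 + 68510 = 79991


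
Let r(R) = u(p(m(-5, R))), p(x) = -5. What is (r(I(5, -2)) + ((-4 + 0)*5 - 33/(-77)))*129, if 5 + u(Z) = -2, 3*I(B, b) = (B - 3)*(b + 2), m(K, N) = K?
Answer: -23994/7 ≈ -3427.7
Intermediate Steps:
I(B, b) = (-3 + B)*(2 + b)/3 (I(B, b) = ((B - 3)*(b + 2))/3 = ((-3 + B)*(2 + b))/3 = (-3 + B)*(2 + b)/3)
u(Z) = -7 (u(Z) = -5 - 2 = -7)
r(R) = -7
(r(I(5, -2)) + ((-4 + 0)*5 - 33/(-77)))*129 = (-7 + ((-4 + 0)*5 - 33/(-77)))*129 = (-7 + (-4*5 - 33*(-1/77)))*129 = (-7 + (-20 + 3/7))*129 = (-7 - 137/7)*129 = -186/7*129 = -23994/7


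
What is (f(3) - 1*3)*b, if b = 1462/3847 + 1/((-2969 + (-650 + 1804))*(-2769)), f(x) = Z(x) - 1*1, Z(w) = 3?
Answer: -7347628417/19334002545 ≈ -0.38004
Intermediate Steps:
f(x) = 2 (f(x) = 3 - 1*1 = 3 - 1 = 2)
b = 7347628417/19334002545 (b = 1462*(1/3847) - 1/2769/(-2969 + 1154) = 1462/3847 - 1/2769/(-1815) = 1462/3847 - 1/1815*(-1/2769) = 1462/3847 + 1/5025735 = 7347628417/19334002545 ≈ 0.38004)
(f(3) - 1*3)*b = (2 - 1*3)*(7347628417/19334002545) = (2 - 3)*(7347628417/19334002545) = -1*7347628417/19334002545 = -7347628417/19334002545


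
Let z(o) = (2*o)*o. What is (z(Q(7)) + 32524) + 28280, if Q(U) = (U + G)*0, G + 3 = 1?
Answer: 60804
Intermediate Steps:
G = -2 (G = -3 + 1 = -2)
Q(U) = 0 (Q(U) = (U - 2)*0 = (-2 + U)*0 = 0)
z(o) = 2*o²
(z(Q(7)) + 32524) + 28280 = (2*0² + 32524) + 28280 = (2*0 + 32524) + 28280 = (0 + 32524) + 28280 = 32524 + 28280 = 60804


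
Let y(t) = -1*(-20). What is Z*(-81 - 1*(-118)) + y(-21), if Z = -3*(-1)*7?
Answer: 797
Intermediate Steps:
Z = 21 (Z = 3*7 = 21)
y(t) = 20
Z*(-81 - 1*(-118)) + y(-21) = 21*(-81 - 1*(-118)) + 20 = 21*(-81 + 118) + 20 = 21*37 + 20 = 777 + 20 = 797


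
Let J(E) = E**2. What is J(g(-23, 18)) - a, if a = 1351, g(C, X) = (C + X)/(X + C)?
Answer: -1350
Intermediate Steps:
g(C, X) = 1 (g(C, X) = (C + X)/(C + X) = 1)
J(g(-23, 18)) - a = 1**2 - 1*1351 = 1 - 1351 = -1350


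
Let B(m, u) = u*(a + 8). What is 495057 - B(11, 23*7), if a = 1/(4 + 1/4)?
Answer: 8393429/17 ≈ 4.9373e+5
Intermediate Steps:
a = 4/17 (a = 1/(4 + ¼) = 1/(17/4) = 4/17 ≈ 0.23529)
B(m, u) = 140*u/17 (B(m, u) = u*(4/17 + 8) = u*(140/17) = 140*u/17)
495057 - B(11, 23*7) = 495057 - 140*23*7/17 = 495057 - 140*161/17 = 495057 - 1*22540/17 = 495057 - 22540/17 = 8393429/17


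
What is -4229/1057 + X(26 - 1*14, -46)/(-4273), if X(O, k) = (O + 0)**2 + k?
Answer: -18174103/4516561 ≈ -4.0239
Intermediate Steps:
X(O, k) = k + O**2 (X(O, k) = O**2 + k = k + O**2)
-4229/1057 + X(26 - 1*14, -46)/(-4273) = -4229/1057 + (-46 + (26 - 1*14)**2)/(-4273) = -4229*1/1057 + (-46 + (26 - 14)**2)*(-1/4273) = -4229/1057 + (-46 + 12**2)*(-1/4273) = -4229/1057 + (-46 + 144)*(-1/4273) = -4229/1057 + 98*(-1/4273) = -4229/1057 - 98/4273 = -18174103/4516561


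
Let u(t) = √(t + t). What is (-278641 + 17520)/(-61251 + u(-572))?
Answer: 15993922371/3751686145 + 522242*I*√286/3751686145 ≈ 4.2631 + 0.0023541*I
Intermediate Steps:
u(t) = √2*√t (u(t) = √(2*t) = √2*√t)
(-278641 + 17520)/(-61251 + u(-572)) = (-278641 + 17520)/(-61251 + √2*√(-572)) = -261121/(-61251 + √2*(2*I*√143)) = -261121/(-61251 + 2*I*√286)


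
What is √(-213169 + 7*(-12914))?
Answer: I*√303567 ≈ 550.97*I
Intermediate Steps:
√(-213169 + 7*(-12914)) = √(-213169 - 90398) = √(-303567) = I*√303567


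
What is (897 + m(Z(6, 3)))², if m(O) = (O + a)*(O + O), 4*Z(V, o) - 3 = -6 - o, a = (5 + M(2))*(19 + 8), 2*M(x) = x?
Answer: 690561/4 ≈ 1.7264e+5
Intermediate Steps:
M(x) = x/2
a = 162 (a = (5 + (½)*2)*(19 + 8) = (5 + 1)*27 = 6*27 = 162)
Z(V, o) = -¾ - o/4 (Z(V, o) = ¾ + (-6 - o)/4 = ¾ + (-3/2 - o/4) = -¾ - o/4)
m(O) = 2*O*(162 + O) (m(O) = (O + 162)*(O + O) = (162 + O)*(2*O) = 2*O*(162 + O))
(897 + m(Z(6, 3)))² = (897 + 2*(-¾ - ¼*3)*(162 + (-¾ - ¼*3)))² = (897 + 2*(-¾ - ¾)*(162 + (-¾ - ¾)))² = (897 + 2*(-3/2)*(162 - 3/2))² = (897 + 2*(-3/2)*(321/2))² = (897 - 963/2)² = (831/2)² = 690561/4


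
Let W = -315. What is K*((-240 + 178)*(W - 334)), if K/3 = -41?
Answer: -4949274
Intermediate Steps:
K = -123 (K = 3*(-41) = -123)
K*((-240 + 178)*(W - 334)) = -123*(-240 + 178)*(-315 - 334) = -(-7626)*(-649) = -123*40238 = -4949274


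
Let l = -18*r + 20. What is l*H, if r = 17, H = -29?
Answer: 8294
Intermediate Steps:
l = -286 (l = -18*17 + 20 = -306 + 20 = -286)
l*H = -286*(-29) = 8294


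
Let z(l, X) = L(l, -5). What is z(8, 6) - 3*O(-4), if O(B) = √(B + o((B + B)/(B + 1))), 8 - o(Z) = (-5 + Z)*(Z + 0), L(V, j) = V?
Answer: 8 - 2*√23 ≈ -1.5917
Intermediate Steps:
z(l, X) = l
o(Z) = 8 - Z*(-5 + Z) (o(Z) = 8 - (-5 + Z)*(Z + 0) = 8 - (-5 + Z)*Z = 8 - Z*(-5 + Z))
O(B) = √(8 + B - 4*B²/(1 + B)² + 10*B/(1 + B)) (O(B) = √(B + (8 - ((B + B)/(B + 1))² + 5*((B + B)/(B + 1)))) = √(B + (8 - ((2*B)/(1 + B))² + 5*((2*B)/(1 + B)))) = √(B + (8 - (2*B/(1 + B))² + 5*(2*B/(1 + B)))) = √(B + (8 - 4*B²/(1 + B)² + 10*B/(1 + B))) = √(8 + B - 4*B²/(1 + B)² + 10*B/(1 + B)))
z(8, 6) - 3*O(-4) = 8 - 3*√(8 + (-4)³ + 16*(-4)² + 27*(-4))/√(1 + (-4)² + 2*(-4)) = 8 - 3*√(8 - 64 + 16*16 - 108)/√(1 + 16 - 8) = 8 - 3*√(8 - 64 + 256 - 108)/3 = 8 - 3*2*√23/3 = 8 - 2*√23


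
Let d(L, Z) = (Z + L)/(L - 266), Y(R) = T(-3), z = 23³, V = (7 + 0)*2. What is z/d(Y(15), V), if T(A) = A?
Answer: -3272923/11 ≈ -2.9754e+5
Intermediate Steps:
V = 14 (V = 7*2 = 14)
z = 12167
Y(R) = -3
d(L, Z) = (L + Z)/(-266 + L)
z/d(Y(15), V) = 12167/(((-3 + 14)/(-266 - 3))) = 12167/((11/(-269))) = 12167/((-1/269*11)) = 12167/(-11/269) = 12167*(-269/11) = -3272923/11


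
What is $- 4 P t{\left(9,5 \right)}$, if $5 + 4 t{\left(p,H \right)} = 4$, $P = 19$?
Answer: $19$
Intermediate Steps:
$t{\left(p,H \right)} = - \frac{1}{4}$ ($t{\left(p,H \right)} = - \frac{5}{4} + \frac{1}{4} \cdot 4 = - \frac{5}{4} + 1 = - \frac{1}{4}$)
$- 4 P t{\left(9,5 \right)} = \left(-4\right) 19 \left(- \frac{1}{4}\right) = \left(-76\right) \left(- \frac{1}{4}\right) = 19$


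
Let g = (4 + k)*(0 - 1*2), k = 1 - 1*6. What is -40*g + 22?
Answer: -58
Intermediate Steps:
k = -5 (k = 1 - 6 = -5)
g = 2 (g = (4 - 5)*(0 - 1*2) = -(0 - 2) = -1*(-2) = 2)
-40*g + 22 = -40*2 + 22 = -80 + 22 = -58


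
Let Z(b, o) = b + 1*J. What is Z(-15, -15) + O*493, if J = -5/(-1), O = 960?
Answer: 473270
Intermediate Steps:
J = 5 (J = -5*(-1) = 5)
Z(b, o) = 5 + b (Z(b, o) = b + 1*5 = b + 5 = 5 + b)
Z(-15, -15) + O*493 = (5 - 15) + 960*493 = -10 + 473280 = 473270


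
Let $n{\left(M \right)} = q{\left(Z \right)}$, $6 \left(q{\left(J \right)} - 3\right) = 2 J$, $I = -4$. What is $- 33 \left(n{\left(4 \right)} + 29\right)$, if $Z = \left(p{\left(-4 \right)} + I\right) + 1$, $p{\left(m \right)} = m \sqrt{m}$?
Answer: $-1023 + 88 i \approx -1023.0 + 88.0 i$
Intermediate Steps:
$p{\left(m \right)} = m^{\frac{3}{2}}$
$Z = -3 - 8 i$ ($Z = \left(\left(-4\right)^{\frac{3}{2}} - 4\right) + 1 = \left(- 8 i - 4\right) + 1 = \left(-4 - 8 i\right) + 1 = -3 - 8 i \approx -3.0 - 8.0 i$)
$q{\left(J \right)} = 3 + \frac{J}{3}$ ($q{\left(J \right)} = 3 + \frac{2 J}{6} = 3 + \frac{J}{3}$)
$n{\left(M \right)} = 2 - \frac{8 i}{3}$ ($n{\left(M \right)} = 3 + \frac{-3 - 8 i}{3} = 3 - \left(1 + \frac{8 i}{3}\right) = 2 - \frac{8 i}{3}$)
$- 33 \left(n{\left(4 \right)} + 29\right) = - 33 \left(\left(2 - \frac{8 i}{3}\right) + 29\right) = - 33 \left(31 - \frac{8 i}{3}\right) = -1023 + 88 i$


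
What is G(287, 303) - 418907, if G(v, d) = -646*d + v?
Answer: -614358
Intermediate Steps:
G(v, d) = v - 646*d
G(287, 303) - 418907 = (287 - 646*303) - 418907 = (287 - 195738) - 418907 = -195451 - 418907 = -614358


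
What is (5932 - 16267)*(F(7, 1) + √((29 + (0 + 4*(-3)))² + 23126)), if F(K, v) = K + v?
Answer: -82680 - 10335*√23415 ≈ -1.6641e+6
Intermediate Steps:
(5932 - 16267)*(F(7, 1) + √((29 + (0 + 4*(-3)))² + 23126)) = (5932 - 16267)*((7 + 1) + √((29 + (0 + 4*(-3)))² + 23126)) = -10335*(8 + √((29 + (0 - 12))² + 23126)) = -10335*(8 + √((29 - 12)² + 23126)) = -10335*(8 + √(17² + 23126)) = -10335*(8 + √(289 + 23126)) = -10335*(8 + √23415) = -82680 - 10335*√23415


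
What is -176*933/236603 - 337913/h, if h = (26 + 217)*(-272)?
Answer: 69097737571/15638511888 ≈ 4.4184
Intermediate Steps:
h = -66096 (h = 243*(-272) = -66096)
-176*933/236603 - 337913/h = -176*933/236603 - 337913/(-66096) = -164208*1/236603 - 337913*(-1/66096) = -164208/236603 + 337913/66096 = 69097737571/15638511888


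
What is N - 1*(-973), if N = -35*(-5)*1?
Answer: 1148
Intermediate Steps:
N = 175 (N = 175*1 = 175)
N - 1*(-973) = 175 - 1*(-973) = 175 + 973 = 1148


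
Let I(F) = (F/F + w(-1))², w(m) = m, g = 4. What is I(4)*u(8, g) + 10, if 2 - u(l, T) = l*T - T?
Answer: 10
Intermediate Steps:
u(l, T) = 2 + T - T*l (u(l, T) = 2 - (l*T - T) = 2 - (T*l - T) = 2 - (-T + T*l) = 2 + (T - T*l) = 2 + T - T*l)
I(F) = 0 (I(F) = (F/F - 1)² = (1 - 1)² = 0² = 0)
I(4)*u(8, g) + 10 = 0*(2 + 4 - 1*4*8) + 10 = 0*(2 + 4 - 32) + 10 = 0*(-26) + 10 = 0 + 10 = 10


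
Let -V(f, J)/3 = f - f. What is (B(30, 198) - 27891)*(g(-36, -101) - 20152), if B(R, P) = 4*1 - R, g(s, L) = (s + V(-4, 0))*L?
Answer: 461077172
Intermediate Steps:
V(f, J) = 0 (V(f, J) = -3*(f - f) = -3*0 = 0)
g(s, L) = L*s (g(s, L) = (s + 0)*L = s*L = L*s)
B(R, P) = 4 - R
(B(30, 198) - 27891)*(g(-36, -101) - 20152) = ((4 - 1*30) - 27891)*(-101*(-36) - 20152) = ((4 - 30) - 27891)*(3636 - 20152) = (-26 - 27891)*(-16516) = -27917*(-16516) = 461077172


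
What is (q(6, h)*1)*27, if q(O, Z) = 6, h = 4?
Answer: 162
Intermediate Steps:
(q(6, h)*1)*27 = (6*1)*27 = 6*27 = 162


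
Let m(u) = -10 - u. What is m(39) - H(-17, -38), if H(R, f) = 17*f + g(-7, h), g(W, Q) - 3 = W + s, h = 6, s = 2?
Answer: 599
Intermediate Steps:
g(W, Q) = 5 + W (g(W, Q) = 3 + (W + 2) = 3 + (2 + W) = 5 + W)
H(R, f) = -2 + 17*f (H(R, f) = 17*f + (5 - 7) = 17*f - 2 = -2 + 17*f)
m(39) - H(-17, -38) = (-10 - 1*39) - (-2 + 17*(-38)) = (-10 - 39) - (-2 - 646) = -49 - 1*(-648) = -49 + 648 = 599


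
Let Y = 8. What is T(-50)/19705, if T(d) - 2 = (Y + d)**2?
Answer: 1766/19705 ≈ 0.089622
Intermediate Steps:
T(d) = 2 + (8 + d)**2
T(-50)/19705 = (2 + (8 - 50)**2)/19705 = (2 + (-42)**2)*(1/19705) = (2 + 1764)*(1/19705) = 1766*(1/19705) = 1766/19705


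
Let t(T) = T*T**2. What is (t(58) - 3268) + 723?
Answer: 192567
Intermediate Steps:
t(T) = T**3
(t(58) - 3268) + 723 = (58**3 - 3268) + 723 = (195112 - 3268) + 723 = 191844 + 723 = 192567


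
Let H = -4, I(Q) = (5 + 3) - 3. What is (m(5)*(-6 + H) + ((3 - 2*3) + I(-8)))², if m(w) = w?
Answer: 2304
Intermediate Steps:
I(Q) = 5 (I(Q) = 8 - 3 = 5)
(m(5)*(-6 + H) + ((3 - 2*3) + I(-8)))² = (5*(-6 - 4) + ((3 - 2*3) + 5))² = (5*(-10) + ((3 - 6) + 5))² = (-50 + (-3 + 5))² = (-50 + 2)² = (-48)² = 2304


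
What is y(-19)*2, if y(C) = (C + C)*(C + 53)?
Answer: -2584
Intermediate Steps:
y(C) = 2*C*(53 + C) (y(C) = (2*C)*(53 + C) = 2*C*(53 + C))
y(-19)*2 = (2*(-19)*(53 - 19))*2 = (2*(-19)*34)*2 = -1292*2 = -2584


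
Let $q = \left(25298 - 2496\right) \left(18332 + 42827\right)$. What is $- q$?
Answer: $-1394547518$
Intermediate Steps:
$q = 1394547518$ ($q = 22802 \cdot 61159 = 1394547518$)
$- q = \left(-1\right) 1394547518 = -1394547518$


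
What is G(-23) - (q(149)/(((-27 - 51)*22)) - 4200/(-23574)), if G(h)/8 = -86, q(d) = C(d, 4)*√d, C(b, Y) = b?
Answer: -2703852/3929 + 149*√149/1716 ≈ -687.12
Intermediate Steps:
q(d) = d^(3/2) (q(d) = d*√d = d^(3/2))
G(h) = -688 (G(h) = 8*(-86) = -688)
G(-23) - (q(149)/(((-27 - 51)*22)) - 4200/(-23574)) = -688 - (149^(3/2)/(((-27 - 51)*22)) - 4200/(-23574)) = -688 - ((149*√149)/((-78*22)) - 4200*(-1/23574)) = -688 - ((149*√149)/(-1716) + 700/3929) = -688 - ((149*√149)*(-1/1716) + 700/3929) = -688 - (-149*√149/1716 + 700/3929) = -688 - (700/3929 - 149*√149/1716) = -688 + (-700/3929 + 149*√149/1716) = -2703852/3929 + 149*√149/1716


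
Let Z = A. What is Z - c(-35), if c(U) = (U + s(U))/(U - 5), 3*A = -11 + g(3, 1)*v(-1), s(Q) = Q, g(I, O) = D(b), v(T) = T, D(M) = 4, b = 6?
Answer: -27/4 ≈ -6.7500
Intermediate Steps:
g(I, O) = 4
A = -5 (A = (-11 + 4*(-1))/3 = (-11 - 4)/3 = (⅓)*(-15) = -5)
Z = -5
c(U) = 2*U/(-5 + U) (c(U) = (U + U)/(U - 5) = (2*U)/(-5 + U) = 2*U/(-5 + U))
Z - c(-35) = -5 - 2*(-35)/(-5 - 35) = -5 - 2*(-35)/(-40) = -5 - 2*(-35)*(-1)/40 = -5 - 1*7/4 = -5 - 7/4 = -27/4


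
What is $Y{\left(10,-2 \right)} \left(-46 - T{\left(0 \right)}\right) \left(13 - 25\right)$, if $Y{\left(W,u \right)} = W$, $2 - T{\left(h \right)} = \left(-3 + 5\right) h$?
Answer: $5760$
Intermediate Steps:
$T{\left(h \right)} = 2 - 2 h$ ($T{\left(h \right)} = 2 - \left(-3 + 5\right) h = 2 - 2 h$)
$Y{\left(10,-2 \right)} \left(-46 - T{\left(0 \right)}\right) \left(13 - 25\right) = 10 \left(-46 - \left(2 - 0\right)\right) \left(13 - 25\right) = 10 \left(-46 - \left(2 + 0\right)\right) \left(13 - 25\right) = 10 \left(-46 - 2\right) \left(-12\right) = 10 \left(-48\right) \left(-12\right) = \left(-480\right) \left(-12\right) = 5760$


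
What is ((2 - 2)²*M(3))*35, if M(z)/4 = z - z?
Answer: 0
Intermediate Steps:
M(z) = 0 (M(z) = 4*(z - z) = 4*0 = 0)
((2 - 2)²*M(3))*35 = ((2 - 2)²*0)*35 = (0²*0)*35 = (0*0)*35 = 0*35 = 0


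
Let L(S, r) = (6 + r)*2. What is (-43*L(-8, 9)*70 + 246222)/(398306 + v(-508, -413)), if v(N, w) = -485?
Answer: 51974/132607 ≈ 0.39194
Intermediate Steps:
L(S, r) = 12 + 2*r
(-43*L(-8, 9)*70 + 246222)/(398306 + v(-508, -413)) = (-43*(12 + 2*9)*70 + 246222)/(398306 - 485) = (-43*(12 + 18)*70 + 246222)/397821 = (-43*30*70 + 246222)*(1/397821) = (-1290*70 + 246222)*(1/397821) = (-90300 + 246222)*(1/397821) = 155922*(1/397821) = 51974/132607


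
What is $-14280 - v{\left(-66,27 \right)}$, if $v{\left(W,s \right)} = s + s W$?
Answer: $-12525$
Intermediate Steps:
$v{\left(W,s \right)} = s + W s$
$-14280 - v{\left(-66,27 \right)} = -14280 - 27 \left(1 - 66\right) = -14280 - 27 \left(-65\right) = -14280 - -1755 = -14280 + 1755 = -12525$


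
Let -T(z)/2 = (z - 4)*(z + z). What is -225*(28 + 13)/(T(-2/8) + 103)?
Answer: -7380/79 ≈ -93.418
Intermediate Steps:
T(z) = -4*z*(-4 + z) (T(z) = -2*(z - 4)*(z + z) = -2*(-4 + z)*2*z = -4*z*(-4 + z))
-225*(28 + 13)/(T(-2/8) + 103) = -225*(28 + 13)/(4*(-2/8)*(4 - (-2)/8) + 103) = -9225/(4*(-2*1/8)*(4 - (-2)/8) + 103) = -9225/(4*(-1/4)*(4 - 1*(-1/4)) + 103) = -9225/(4*(-1/4)*(4 + 1/4) + 103) = -9225/(4*(-1/4)*(17/4) + 103) = -9225/(-17/4 + 103) = -9225/395/4 = -9225*4/395 = -225*164/395 = -7380/79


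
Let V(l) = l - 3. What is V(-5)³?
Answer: -512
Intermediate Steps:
V(l) = -3 + l
V(-5)³ = (-3 - 5)³ = (-8)³ = -512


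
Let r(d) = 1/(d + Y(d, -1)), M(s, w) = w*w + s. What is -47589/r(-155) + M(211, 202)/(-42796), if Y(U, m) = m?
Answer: 24439422973/3292 ≈ 7.4239e+6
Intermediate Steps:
M(s, w) = s + w² (M(s, w) = w² + s = s + w²)
r(d) = 1/(-1 + d) (r(d) = 1/(d - 1) = 1/(-1 + d))
-47589/r(-155) + M(211, 202)/(-42796) = -47589/(1/(-1 - 155)) + (211 + 202²)/(-42796) = -47589/(1/(-156)) + (211 + 40804)*(-1/42796) = -47589/(-1/156) + 41015*(-1/42796) = -47589*(-156) - 3155/3292 = 7423884 - 3155/3292 = 24439422973/3292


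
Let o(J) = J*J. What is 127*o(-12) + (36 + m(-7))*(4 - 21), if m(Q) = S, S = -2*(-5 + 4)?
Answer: 17642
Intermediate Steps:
o(J) = J²
S = 2 (S = -2*(-1) = 2)
m(Q) = 2
127*o(-12) + (36 + m(-7))*(4 - 21) = 127*(-12)² + (36 + 2)*(4 - 21) = 127*144 + 38*(-17) = 18288 - 646 = 17642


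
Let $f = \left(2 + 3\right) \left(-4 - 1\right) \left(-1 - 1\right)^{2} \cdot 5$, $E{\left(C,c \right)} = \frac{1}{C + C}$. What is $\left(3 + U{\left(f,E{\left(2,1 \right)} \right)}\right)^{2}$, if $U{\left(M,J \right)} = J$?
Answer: $\frac{169}{16} \approx 10.563$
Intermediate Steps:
$E{\left(C,c \right)} = \frac{1}{2 C}$
$f = -500$ ($f = 5 \left(-5\right) \left(-2\right)^{2} \cdot 5 = \left(-25\right) 4 \cdot 5 = \left(-100\right) 5 = -500$)
$\left(3 + U{\left(f,E{\left(2,1 \right)} \right)}\right)^{2} = \left(3 + \frac{1}{2 \cdot 2}\right)^{2} = \left(3 + \frac{1}{2} \cdot \frac{1}{2}\right)^{2} = \left(3 + \frac{1}{4}\right)^{2} = \left(\frac{13}{4}\right)^{2} = \frac{169}{16}$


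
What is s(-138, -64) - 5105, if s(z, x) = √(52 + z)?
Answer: -5105 + I*√86 ≈ -5105.0 + 9.2736*I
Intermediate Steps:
s(-138, -64) - 5105 = √(52 - 138) - 5105 = √(-86) - 5105 = I*√86 - 5105 = -5105 + I*√86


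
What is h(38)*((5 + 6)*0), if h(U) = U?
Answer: 0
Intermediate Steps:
h(38)*((5 + 6)*0) = 38*((5 + 6)*0) = 38*(11*0) = 38*0 = 0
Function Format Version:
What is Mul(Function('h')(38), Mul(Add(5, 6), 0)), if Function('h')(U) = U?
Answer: 0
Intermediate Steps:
Mul(Function('h')(38), Mul(Add(5, 6), 0)) = Mul(38, Mul(Add(5, 6), 0)) = Mul(38, Mul(11, 0)) = Mul(38, 0) = 0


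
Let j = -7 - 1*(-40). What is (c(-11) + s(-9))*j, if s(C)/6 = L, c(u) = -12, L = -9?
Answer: -2178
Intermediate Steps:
s(C) = -54 (s(C) = 6*(-9) = -54)
j = 33 (j = -7 + 40 = 33)
(c(-11) + s(-9))*j = (-12 - 54)*33 = -66*33 = -2178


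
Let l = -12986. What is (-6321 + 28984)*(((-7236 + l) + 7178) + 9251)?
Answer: -85960759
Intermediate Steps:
(-6321 + 28984)*(((-7236 + l) + 7178) + 9251) = (-6321 + 28984)*(((-7236 - 12986) + 7178) + 9251) = 22663*((-20222 + 7178) + 9251) = 22663*(-13044 + 9251) = 22663*(-3793) = -85960759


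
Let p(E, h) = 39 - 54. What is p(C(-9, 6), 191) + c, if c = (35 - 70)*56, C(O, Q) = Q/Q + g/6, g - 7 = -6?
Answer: -1975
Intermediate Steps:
g = 1 (g = 7 - 6 = 1)
C(O, Q) = 7/6 (C(O, Q) = Q/Q + 1/6 = 1 + 1*(1/6) = 1 + 1/6 = 7/6)
p(E, h) = -15
c = -1960 (c = -35*56 = -1960)
p(C(-9, 6), 191) + c = -15 - 1960 = -1975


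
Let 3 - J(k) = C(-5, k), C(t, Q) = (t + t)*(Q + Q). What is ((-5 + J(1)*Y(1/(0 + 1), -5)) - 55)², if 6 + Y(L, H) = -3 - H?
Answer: 23104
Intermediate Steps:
C(t, Q) = 4*Q*t (C(t, Q) = (2*t)*(2*Q) = 4*Q*t)
J(k) = 3 + 20*k (J(k) = 3 - 4*k*(-5) = 3 - (-20)*k = 3 + 20*k)
Y(L, H) = -9 - H (Y(L, H) = -6 + (-3 - H) = -9 - H)
((-5 + J(1)*Y(1/(0 + 1), -5)) - 55)² = ((-5 + (3 + 20*1)*(-9 - 1*(-5))) - 55)² = ((-5 + (3 + 20)*(-9 + 5)) - 55)² = ((-5 + 23*(-4)) - 55)² = ((-5 - 92) - 55)² = (-97 - 55)² = (-152)² = 23104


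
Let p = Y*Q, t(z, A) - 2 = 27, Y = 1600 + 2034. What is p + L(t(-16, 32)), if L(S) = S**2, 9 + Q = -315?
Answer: -1176575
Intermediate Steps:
Q = -324 (Q = -9 - 315 = -324)
Y = 3634
t(z, A) = 29 (t(z, A) = 2 + 27 = 29)
p = -1177416 (p = 3634*(-324) = -1177416)
p + L(t(-16, 32)) = -1177416 + 29**2 = -1177416 + 841 = -1176575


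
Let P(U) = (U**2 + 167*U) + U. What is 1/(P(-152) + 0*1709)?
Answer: -1/2432 ≈ -0.00041118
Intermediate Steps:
P(U) = U**2 + 168*U
1/(P(-152) + 0*1709) = 1/(-152*(168 - 152) + 0*1709) = 1/(-152*16 + 0) = 1/(-2432 + 0) = 1/(-2432) = -1/2432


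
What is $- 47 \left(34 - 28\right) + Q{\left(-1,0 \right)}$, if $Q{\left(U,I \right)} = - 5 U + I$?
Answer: $-277$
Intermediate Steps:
$Q{\left(U,I \right)} = I - 5 U$
$- 47 \left(34 - 28\right) + Q{\left(-1,0 \right)} = - 47 \left(34 - 28\right) + \left(0 - -5\right) = - 47 \left(34 - 28\right) + \left(0 + 5\right) = \left(-47\right) 6 + 5 = -282 + 5 = -277$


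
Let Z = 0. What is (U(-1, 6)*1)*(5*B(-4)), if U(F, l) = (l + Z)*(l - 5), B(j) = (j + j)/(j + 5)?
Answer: -240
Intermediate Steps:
B(j) = 2*j/(5 + j) (B(j) = (2*j)/(5 + j) = 2*j/(5 + j))
U(F, l) = l*(-5 + l) (U(F, l) = (l + 0)*(l - 5) = l*(-5 + l))
(U(-1, 6)*1)*(5*B(-4)) = ((6*(-5 + 6))*1)*(5*(2*(-4)/(5 - 4))) = ((6*1)*1)*(5*(2*(-4)/1)) = (6*1)*(5*(2*(-4)*1)) = 6*(5*(-8)) = 6*(-40) = -240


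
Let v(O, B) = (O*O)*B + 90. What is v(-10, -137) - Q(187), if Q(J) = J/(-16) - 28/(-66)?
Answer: -7180133/528 ≈ -13599.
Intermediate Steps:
v(O, B) = 90 + B*O² (v(O, B) = O²*B + 90 = B*O² + 90 = 90 + B*O²)
Q(J) = 14/33 - J/16 (Q(J) = J*(-1/16) - 28*(-1/66) = -J/16 + 14/33 = 14/33 - J/16)
v(-10, -137) - Q(187) = (90 - 137*(-10)²) - (14/33 - 1/16*187) = (90 - 137*100) - (14/33 - 187/16) = (90 - 13700) - 1*(-5947/528) = -13610 + 5947/528 = -7180133/528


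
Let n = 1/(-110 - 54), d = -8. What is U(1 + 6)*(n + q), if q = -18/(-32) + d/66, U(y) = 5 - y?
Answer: -9421/10824 ≈ -0.87038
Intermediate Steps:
q = 233/528 (q = -18/(-32) - 8/66 = -18*(-1/32) - 8*1/66 = 9/16 - 4/33 = 233/528 ≈ 0.44129)
n = -1/164 (n = 1/(-164) = -1/164 ≈ -0.0060976)
U(1 + 6)*(n + q) = (5 - (1 + 6))*(-1/164 + 233/528) = (5 - 1*7)*(9421/21648) = (5 - 7)*(9421/21648) = -2*9421/21648 = -9421/10824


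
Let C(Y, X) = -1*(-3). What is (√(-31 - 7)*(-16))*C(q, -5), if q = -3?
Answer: -48*I*√38 ≈ -295.89*I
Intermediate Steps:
C(Y, X) = 3
(√(-31 - 7)*(-16))*C(q, -5) = (√(-31 - 7)*(-16))*3 = (√(-38)*(-16))*3 = ((I*√38)*(-16))*3 = -16*I*√38*3 = -48*I*√38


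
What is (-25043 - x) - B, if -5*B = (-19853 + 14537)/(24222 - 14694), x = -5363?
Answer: -78130043/3970 ≈ -19680.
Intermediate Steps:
B = 443/3970 (B = -(-19853 + 14537)/(5*(24222 - 14694)) = -(-5316)/(5*9528) = -1/5*(-443/794) = 443/3970 ≈ 0.11159)
(-25043 - x) - B = (-25043 - 1*(-5363)) - 1*443/3970 = (-25043 + 5363) - 443/3970 = -19680 - 443/3970 = -78130043/3970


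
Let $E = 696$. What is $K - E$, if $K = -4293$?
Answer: $-4989$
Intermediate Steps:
$K - E = -4293 - 696 = -4989$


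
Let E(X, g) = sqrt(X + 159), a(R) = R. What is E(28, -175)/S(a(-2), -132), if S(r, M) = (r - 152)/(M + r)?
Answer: 67*sqrt(187)/77 ≈ 11.899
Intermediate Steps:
S(r, M) = (-152 + r)/(M + r)
E(X, g) = sqrt(159 + X)
E(28, -175)/S(a(-2), -132) = sqrt(159 + 28)/(((-152 - 2)/(-132 - 2))) = sqrt(187)/((-154/(-134))) = sqrt(187)/((-1/134*(-154))) = sqrt(187)/(77/67) = sqrt(187)*(67/77) = 67*sqrt(187)/77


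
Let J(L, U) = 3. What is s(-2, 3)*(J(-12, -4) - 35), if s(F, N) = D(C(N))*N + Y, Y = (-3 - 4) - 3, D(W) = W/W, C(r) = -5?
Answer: 224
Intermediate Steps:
D(W) = 1
Y = -10 (Y = -7 - 3 = -10)
s(F, N) = -10 + N (s(F, N) = 1*N - 10 = N - 10 = -10 + N)
s(-2, 3)*(J(-12, -4) - 35) = (-10 + 3)*(3 - 35) = -7*(-32) = 224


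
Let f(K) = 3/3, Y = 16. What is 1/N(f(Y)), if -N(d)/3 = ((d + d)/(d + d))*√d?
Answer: -⅓ ≈ -0.33333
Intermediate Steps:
f(K) = 1 (f(K) = 3*(⅓) = 1)
N(d) = -3*√d (N(d) = -3*(d + d)/(d + d)*√d = -3*(2*d)/((2*d))*√d = -3*(2*d)*(1/(2*d))*√d = -3*√d)
1/N(f(Y)) = 1/(-3*√1) = 1/(-3*1) = 1/(-3) = -⅓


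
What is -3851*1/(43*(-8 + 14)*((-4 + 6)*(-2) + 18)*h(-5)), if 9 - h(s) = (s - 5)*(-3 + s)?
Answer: 3851/256452 ≈ 0.015016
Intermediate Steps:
h(s) = 9 - (-5 + s)*(-3 + s) (h(s) = 9 - (s - 5)*(-3 + s) = 9 - (-5 + s)*(-3 + s))
-3851*1/(43*(-8 + 14)*((-4 + 6)*(-2) + 18)*h(-5)) = -3851*1/(43*(-8 + 14)*((-4 + 6)*(-2) + 18)*(-6 - 1*(-5)² + 8*(-5))) = -3851*1/(258*(2*(-2) + 18)*(-6 - 1*25 - 40)) = -3851*1/(258*(-4 + 18)*(-6 - 25 - 40)) = -3851/(-426*14*43) = -3851/(-71*84*43) = -3851/((-5964*43)) = -3851/(-256452) = -3851*(-1/256452) = 3851/256452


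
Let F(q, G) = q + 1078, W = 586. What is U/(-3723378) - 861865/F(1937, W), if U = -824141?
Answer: -213770959657/748398978 ≈ -285.64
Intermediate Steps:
F(q, G) = 1078 + q
U/(-3723378) - 861865/F(1937, W) = -824141/(-3723378) - 861865/(1078 + 1937) = -824141*(-1/3723378) - 861865/3015 = 824141/3723378 - 861865*1/3015 = 824141/3723378 - 172373/603 = -213770959657/748398978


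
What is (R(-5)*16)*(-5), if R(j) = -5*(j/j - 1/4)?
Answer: 300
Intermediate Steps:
R(j) = -15/4 (R(j) = -5*(1 - 1*¼) = -5*(1 - ¼) = -5*¾ = -15/4)
(R(-5)*16)*(-5) = -15/4*16*(-5) = -60*(-5) = 300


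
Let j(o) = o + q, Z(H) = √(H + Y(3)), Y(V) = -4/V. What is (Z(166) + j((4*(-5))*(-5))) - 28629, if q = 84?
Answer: -28445 + √1482/3 ≈ -28432.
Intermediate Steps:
Z(H) = √(-4/3 + H) (Z(H) = √(H - 4/3) = √(-4/3 + H))
j(o) = 84 + o (j(o) = o + 84 = 84 + o)
(Z(166) + j((4*(-5))*(-5))) - 28629 = (√(-12 + 9*166)/3 + (84 + (4*(-5))*(-5))) - 28629 = (√(-12 + 1494)/3 + (84 - 20*(-5))) - 28629 = (√1482/3 + (84 + 100)) - 28629 = (√1482/3 + 184) - 28629 = (184 + √1482/3) - 28629 = -28445 + √1482/3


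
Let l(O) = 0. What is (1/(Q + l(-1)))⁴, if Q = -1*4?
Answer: 1/256 ≈ 0.0039063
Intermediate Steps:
Q = -4
(1/(Q + l(-1)))⁴ = (1/(-4 + 0))⁴ = (1/(-4))⁴ = (-¼)⁴ = 1/256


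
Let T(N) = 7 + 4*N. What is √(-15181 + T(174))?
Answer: I*√14478 ≈ 120.32*I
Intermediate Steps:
√(-15181 + T(174)) = √(-15181 + (7 + 4*174)) = √(-15181 + (7 + 696)) = √(-15181 + 703) = √(-14478) = I*√14478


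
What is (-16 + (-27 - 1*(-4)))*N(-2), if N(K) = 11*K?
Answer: 858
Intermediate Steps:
(-16 + (-27 - 1*(-4)))*N(-2) = (-16 + (-27 - 1*(-4)))*(11*(-2)) = (-16 + (-27 + 4))*(-22) = (-16 - 23)*(-22) = -39*(-22) = 858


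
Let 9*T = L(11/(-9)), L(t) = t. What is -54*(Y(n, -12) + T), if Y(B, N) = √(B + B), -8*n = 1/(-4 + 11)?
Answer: 22/3 - 27*I*√7/7 ≈ 7.3333 - 10.205*I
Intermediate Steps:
n = -1/56 (n = -1/(8*(-4 + 11)) = -⅛/7 = -⅛*⅐ = -1/56 ≈ -0.017857)
Y(B, N) = √2*√B (Y(B, N) = √(2*B) = √2*√B)
T = -11/81 (T = (11/(-9))/9 = (11*(-⅑))/9 = (⅑)*(-11/9) = -11/81 ≈ -0.13580)
-54*(Y(n, -12) + T) = -54*(√2*√(-1/56) - 11/81) = -54*(√2*(I*√14/28) - 11/81) = -54*(I*√7/14 - 11/81) = -54*(-11/81 + I*√7/14) = 22/3 - 27*I*√7/7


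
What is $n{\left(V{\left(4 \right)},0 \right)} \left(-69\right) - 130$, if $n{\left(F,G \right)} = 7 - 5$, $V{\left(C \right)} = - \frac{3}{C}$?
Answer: $-268$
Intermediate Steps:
$n{\left(F,G \right)} = 2$
$n{\left(V{\left(4 \right)},0 \right)} \left(-69\right) - 130 = 2 \left(-69\right) - 130 = -138 - 130 = -268$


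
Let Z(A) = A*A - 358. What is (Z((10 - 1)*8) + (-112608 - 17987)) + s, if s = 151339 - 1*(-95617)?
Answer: 121187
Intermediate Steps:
s = 246956 (s = 151339 + 95617 = 246956)
Z(A) = -358 + A² (Z(A) = A² - 358 = -358 + A²)
(Z((10 - 1)*8) + (-112608 - 17987)) + s = ((-358 + ((10 - 1)*8)²) + (-112608 - 17987)) + 246956 = ((-358 + (9*8)²) - 130595) + 246956 = ((-358 + 72²) - 130595) + 246956 = ((-358 + 5184) - 130595) + 246956 = (4826 - 130595) + 246956 = -125769 + 246956 = 121187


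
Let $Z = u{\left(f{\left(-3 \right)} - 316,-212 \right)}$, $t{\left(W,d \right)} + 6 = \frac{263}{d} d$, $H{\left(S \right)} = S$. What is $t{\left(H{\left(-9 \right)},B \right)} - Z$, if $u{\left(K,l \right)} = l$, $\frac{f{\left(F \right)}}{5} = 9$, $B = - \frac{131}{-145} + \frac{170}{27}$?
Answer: $469$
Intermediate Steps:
$B = \frac{28187}{3915}$ ($B = \left(-131\right) \left(- \frac{1}{145}\right) + 170 \cdot \frac{1}{27} = \frac{131}{145} + \frac{170}{27} = \frac{28187}{3915} \approx 7.1997$)
$f{\left(F \right)} = 45$ ($f{\left(F \right)} = 5 \cdot 9 = 45$)
$t{\left(W,d \right)} = 257$ ($t{\left(W,d \right)} = -6 + \frac{263}{d} d = -6 + 263 = 257$)
$Z = -212$
$t{\left(H{\left(-9 \right)},B \right)} - Z = 257 - -212 = 257 + 212 = 469$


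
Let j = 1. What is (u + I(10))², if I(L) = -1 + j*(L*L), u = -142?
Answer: 1849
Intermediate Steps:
I(L) = -1 + L² (I(L) = -1 + 1*(L*L) = -1 + 1*L² = -1 + L²)
(u + I(10))² = (-142 + (-1 + 10²))² = (-142 + (-1 + 100))² = (-142 + 99)² = (-43)² = 1849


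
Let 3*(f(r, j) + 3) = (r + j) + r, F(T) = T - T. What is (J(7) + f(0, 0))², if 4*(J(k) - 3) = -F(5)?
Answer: 0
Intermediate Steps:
F(T) = 0
f(r, j) = -3 + j/3 + 2*r/3 (f(r, j) = -3 + ((r + j) + r)/3 = -3 + ((j + r) + r)/3 = -3 + (j + 2*r)/3 = -3 + (j/3 + 2*r/3) = -3 + j/3 + 2*r/3)
J(k) = 3 (J(k) = 3 + (-1*0)/4 = 3 + (¼)*0 = 3 + 0 = 3)
(J(7) + f(0, 0))² = (3 + (-3 + (⅓)*0 + (⅔)*0))² = (3 + (-3 + 0 + 0))² = (3 - 3)² = 0² = 0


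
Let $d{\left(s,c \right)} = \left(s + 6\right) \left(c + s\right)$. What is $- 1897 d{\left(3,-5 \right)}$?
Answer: $34146$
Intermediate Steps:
$d{\left(s,c \right)} = \left(6 + s\right) \left(c + s\right)$
$- 1897 d{\left(3,-5 \right)} = - 1897 \left(3^{2} + 6 \left(-5\right) + 6 \cdot 3 - 15\right) = - 1897 \left(9 - 30 + 18 - 15\right) = \left(-1897\right) \left(-18\right) = 34146$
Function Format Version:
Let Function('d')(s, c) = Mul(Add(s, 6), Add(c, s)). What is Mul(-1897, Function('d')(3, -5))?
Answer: 34146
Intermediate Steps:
Function('d')(s, c) = Mul(Add(6, s), Add(c, s))
Mul(-1897, Function('d')(3, -5)) = Mul(-1897, Add(Pow(3, 2), Mul(6, -5), Mul(6, 3), Mul(-5, 3))) = Mul(-1897, Add(9, -30, 18, -15)) = Mul(-1897, -18) = 34146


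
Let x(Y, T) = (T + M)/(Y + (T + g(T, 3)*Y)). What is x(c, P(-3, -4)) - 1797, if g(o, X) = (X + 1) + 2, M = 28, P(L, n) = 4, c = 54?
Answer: -343211/191 ≈ -1796.9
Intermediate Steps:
g(o, X) = 3 + X (g(o, X) = (1 + X) + 2 = 3 + X)
x(Y, T) = (28 + T)/(T + 7*Y) (x(Y, T) = (T + 28)/(Y + (T + (3 + 3)*Y)) = (28 + T)/(Y + (T + 6*Y)) = (28 + T)/(T + 7*Y))
x(c, P(-3, -4)) - 1797 = (28 + 4)/(4 + 7*54) - 1797 = 32/(4 + 378) - 1797 = 32/382 - 1797 = (1/382)*32 - 1797 = 16/191 - 1797 = -343211/191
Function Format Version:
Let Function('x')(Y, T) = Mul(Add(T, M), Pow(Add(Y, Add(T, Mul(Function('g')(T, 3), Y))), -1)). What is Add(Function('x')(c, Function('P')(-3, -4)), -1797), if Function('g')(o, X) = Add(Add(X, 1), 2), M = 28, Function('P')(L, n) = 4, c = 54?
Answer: Rational(-343211, 191) ≈ -1796.9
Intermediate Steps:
Function('g')(o, X) = Add(3, X) (Function('g')(o, X) = Add(Add(1, X), 2) = Add(3, X))
Function('x')(Y, T) = Mul(Pow(Add(T, Mul(7, Y)), -1), Add(28, T)) (Function('x')(Y, T) = Mul(Add(T, 28), Pow(Add(Y, Add(T, Mul(Add(3, 3), Y))), -1)) = Mul(Add(28, T), Pow(Add(Y, Add(T, Mul(6, Y))), -1)) = Mul(Add(28, T), Pow(Add(T, Mul(7, Y)), -1)) = Mul(Pow(Add(T, Mul(7, Y)), -1), Add(28, T)))
Add(Function('x')(c, Function('P')(-3, -4)), -1797) = Add(Mul(Pow(Add(4, Mul(7, 54)), -1), Add(28, 4)), -1797) = Add(Mul(Pow(Add(4, 378), -1), 32), -1797) = Add(Mul(Pow(382, -1), 32), -1797) = Add(Mul(Rational(1, 382), 32), -1797) = Add(Rational(16, 191), -1797) = Rational(-343211, 191)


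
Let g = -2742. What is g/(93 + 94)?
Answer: -2742/187 ≈ -14.663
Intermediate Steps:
g/(93 + 94) = -2742/(93 + 94) = -2742/187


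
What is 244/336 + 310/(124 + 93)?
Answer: 181/84 ≈ 2.1548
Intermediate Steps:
244/336 + 310/(124 + 93) = 244*(1/336) + 310/217 = 61/84 + 310*(1/217) = 61/84 + 10/7 = 181/84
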